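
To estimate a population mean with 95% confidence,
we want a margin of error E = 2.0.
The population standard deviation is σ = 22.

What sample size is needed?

z_0.025 = 1.960
n = (z×σ/E)² = (1.960×22/2.0)²
n = 464.8336
Round up: n = 465

Answer: n = 465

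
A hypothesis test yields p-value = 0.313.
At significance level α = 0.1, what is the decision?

Answer: fail to reject H₀

Derivation:
Compare p-value to α:
0.313 ≥ 0.1
Decision: fail to reject H₀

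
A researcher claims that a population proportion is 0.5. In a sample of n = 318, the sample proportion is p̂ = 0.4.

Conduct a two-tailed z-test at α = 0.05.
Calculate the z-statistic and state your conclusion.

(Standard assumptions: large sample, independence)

H₀: p = 0.5, H₁: p ≠ 0.5
Standard error: SE = √(p₀(1-p₀)/n) = √(0.5×0.5/318) = 0.028039
z-statistic: z = (p̂ - p₀)/SE = (0.4 - 0.5)/0.028039 = -3.5665
Critical value: z_0.025 = ±1.960
p-value = 0.0004
Decision: reject H₀ at α = 0.05

Answer: z = -3.5665, reject H₀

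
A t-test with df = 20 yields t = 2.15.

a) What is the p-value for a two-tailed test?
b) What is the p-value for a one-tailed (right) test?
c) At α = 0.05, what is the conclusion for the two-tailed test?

Answer: a) 0.0440, b) 0.0220, c) reject H₀

Derivation:
Using t-distribution with df = 20:
a) Two-tailed: p = 2×P(T > 2.15) = 0.0440
b) One-tailed: p = P(T > 2.15) = 0.0220
c) 0.0440 < 0.05, reject H₀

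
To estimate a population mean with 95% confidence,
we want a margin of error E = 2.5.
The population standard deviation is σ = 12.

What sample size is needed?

z_0.025 = 1.960
n = (z×σ/E)² = (1.960×12/2.5)²
n = 88.5105
Round up: n = 89

Answer: n = 89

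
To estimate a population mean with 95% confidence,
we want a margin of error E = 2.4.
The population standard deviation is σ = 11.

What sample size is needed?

Answer: n = 81

Derivation:
z_0.025 = 1.960
n = (z×σ/E)² = (1.960×11/2.4)²
n = 80.7003
Round up: n = 81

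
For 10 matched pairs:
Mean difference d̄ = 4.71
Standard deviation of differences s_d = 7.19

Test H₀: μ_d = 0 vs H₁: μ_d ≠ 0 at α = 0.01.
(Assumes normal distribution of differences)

Answer: t = 2.0715, fail to reject H₀

Derivation:
df = n - 1 = 9
SE = s_d/√n = 7.19/√10 = 2.2737
t = d̄/SE = 4.71/2.2737 = 2.0715
Critical value: t_{0.005,9} = ±3.250
p-value ≈ 0.0682
Decision: fail to reject H₀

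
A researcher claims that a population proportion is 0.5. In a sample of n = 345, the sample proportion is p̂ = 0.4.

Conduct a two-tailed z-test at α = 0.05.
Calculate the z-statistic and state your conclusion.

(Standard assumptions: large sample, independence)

Answer: z = -3.7148, reject H₀

Derivation:
H₀: p = 0.5, H₁: p ≠ 0.5
Standard error: SE = √(p₀(1-p₀)/n) = √(0.5×0.5/345) = 0.026919
z-statistic: z = (p̂ - p₀)/SE = (0.4 - 0.5)/0.026919 = -3.7148
Critical value: z_0.025 = ±1.960
p-value = 0.0002
Decision: reject H₀ at α = 0.05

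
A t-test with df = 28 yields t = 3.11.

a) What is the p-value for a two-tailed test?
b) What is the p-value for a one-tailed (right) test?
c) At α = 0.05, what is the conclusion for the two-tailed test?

Answer: a) 0.0043, b) 0.0021, c) reject H₀

Derivation:
Using t-distribution with df = 28:
a) Two-tailed: p = 2×P(T > 3.11) = 0.0043
b) One-tailed: p = P(T > 3.11) = 0.0021
c) 0.0043 < 0.05, reject H₀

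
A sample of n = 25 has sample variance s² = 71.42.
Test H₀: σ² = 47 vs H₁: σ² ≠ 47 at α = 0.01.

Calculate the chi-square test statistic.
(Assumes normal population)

Answer: χ² = 36.4698, fail to reject H₀

Derivation:
df = n - 1 = 24
χ² = (n-1)s²/σ₀² = 24×71.42/47 = 36.4698
Critical values: χ²_{0.995,24} = 9.886, χ²_{0.005,24} = 45.559
Rejection region: χ² < 9.886 or χ² > 45.559
Decision: fail to reject H₀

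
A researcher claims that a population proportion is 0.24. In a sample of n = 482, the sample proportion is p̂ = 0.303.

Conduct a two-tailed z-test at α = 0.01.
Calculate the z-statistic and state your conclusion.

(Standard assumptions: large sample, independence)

Answer: z = 3.2386, reject H₀

Derivation:
H₀: p = 0.24, H₁: p ≠ 0.24
Standard error: SE = √(p₀(1-p₀)/n) = √(0.24×0.76/482) = 0.019453
z-statistic: z = (p̂ - p₀)/SE = (0.303 - 0.24)/0.019453 = 3.2386
Critical value: z_0.005 = ±2.576
p-value = 0.0012
Decision: reject H₀ at α = 0.01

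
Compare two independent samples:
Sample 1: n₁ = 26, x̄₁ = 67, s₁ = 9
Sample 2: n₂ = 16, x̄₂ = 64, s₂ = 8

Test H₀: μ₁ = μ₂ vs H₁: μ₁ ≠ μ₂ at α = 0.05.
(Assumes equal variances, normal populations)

Answer: t = 1.0929, fail to reject H₀

Derivation:
Pooled variance: s²_p = [25×9² + 15×8²]/(40) = 74.6250
s_p = 8.6386
SE = s_p×√(1/n₁ + 1/n₂) = 8.6386×√(1/26 + 1/16) = 2.7449
t = (x̄₁ - x̄₂)/SE = (67 - 64)/2.7449 = 1.0929
df = 40, t-critical = ±2.021
Decision: fail to reject H₀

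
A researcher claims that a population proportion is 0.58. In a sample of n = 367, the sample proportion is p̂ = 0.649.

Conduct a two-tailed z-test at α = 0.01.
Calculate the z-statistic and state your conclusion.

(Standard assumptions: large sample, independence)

H₀: p = 0.58, H₁: p ≠ 0.58
Standard error: SE = √(p₀(1-p₀)/n) = √(0.58×0.42/367) = 0.025764
z-statistic: z = (p̂ - p₀)/SE = (0.649 - 0.58)/0.025764 = 2.6782
Critical value: z_0.005 = ±2.576
p-value = 0.0074
Decision: reject H₀ at α = 0.01

Answer: z = 2.6782, reject H₀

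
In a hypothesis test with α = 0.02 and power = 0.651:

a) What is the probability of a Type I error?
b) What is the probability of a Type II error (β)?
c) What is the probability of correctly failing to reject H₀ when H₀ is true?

Answer: a) 0.02, b) 0.349, c) 0.98

Derivation:
a) Type I error probability = α = 0.02
b) Power = P(reject H₀ | H₁ true) = 1 - β = 0.651, so Type II error probability = β = 1 - Power = 0.349
c) P(fail to reject H₀ | H₀ true) = 1 - α = 0.98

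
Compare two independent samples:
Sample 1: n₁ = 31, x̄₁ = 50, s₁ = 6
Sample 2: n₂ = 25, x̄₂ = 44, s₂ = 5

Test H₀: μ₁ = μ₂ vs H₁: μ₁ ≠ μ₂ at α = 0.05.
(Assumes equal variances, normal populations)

Pooled variance: s²_p = [30×6² + 24×5²]/(54) = 31.1111
s_p = 5.5777
SE = s_p×√(1/n₁ + 1/n₂) = 5.5777×√(1/31 + 1/25) = 1.4993
t = (x̄₁ - x̄₂)/SE = (50 - 44)/1.4993 = 4.0019
df = 54, t-critical = ±2.005
Decision: reject H₀

Answer: t = 4.0019, reject H₀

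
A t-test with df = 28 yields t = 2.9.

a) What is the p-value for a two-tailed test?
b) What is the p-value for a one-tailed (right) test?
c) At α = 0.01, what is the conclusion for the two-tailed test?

Using t-distribution with df = 28:
a) Two-tailed: p = 2×P(T > 2.9) = 0.0072
b) One-tailed: p = P(T > 2.9) = 0.0036
c) 0.0072 < 0.01, reject H₀

Answer: a) 0.0072, b) 0.0036, c) reject H₀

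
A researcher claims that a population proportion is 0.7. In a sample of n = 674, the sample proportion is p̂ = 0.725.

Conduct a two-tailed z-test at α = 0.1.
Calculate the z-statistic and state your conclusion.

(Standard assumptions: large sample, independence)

H₀: p = 0.7, H₁: p ≠ 0.7
Standard error: SE = √(p₀(1-p₀)/n) = √(0.7×0.3/674) = 0.017651
z-statistic: z = (p̂ - p₀)/SE = (0.725 - 0.7)/0.017651 = 1.4164
Critical value: z_0.05 = ±1.645
p-value = 0.1567
Decision: fail to reject H₀ at α = 0.1

Answer: z = 1.4164, fail to reject H₀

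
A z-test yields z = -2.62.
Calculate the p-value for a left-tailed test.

For z = -2.62:
p = P(Z < -2.62) = Φ(-2.62) = 0.0044

Answer: p-value ≈ 0.0044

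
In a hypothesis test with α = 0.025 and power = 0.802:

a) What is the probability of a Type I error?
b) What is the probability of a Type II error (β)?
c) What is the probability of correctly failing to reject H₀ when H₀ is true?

Answer: a) 0.025, b) 0.198, c) 0.975

Derivation:
a) Type I error probability = α = 0.025
b) Power = P(reject H₀ | H₁ true) = 1 - β = 0.802, so Type II error probability = β = 1 - Power = 0.198
c) P(fail to reject H₀ | H₀ true) = 1 - α = 0.975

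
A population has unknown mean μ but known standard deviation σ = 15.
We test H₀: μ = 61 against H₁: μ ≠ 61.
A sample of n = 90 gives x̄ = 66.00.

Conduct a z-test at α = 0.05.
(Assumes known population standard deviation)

Answer: z = 3.1624, reject H₀

Derivation:
Standard error: SE = σ/√n = 15/√90 = 1.5811
z-statistic: z = (x̄ - μ₀)/SE = (66.00 - 61)/1.5811 = 3.1624
Critical value: ±1.960
p-value = 0.0016
Decision: reject H₀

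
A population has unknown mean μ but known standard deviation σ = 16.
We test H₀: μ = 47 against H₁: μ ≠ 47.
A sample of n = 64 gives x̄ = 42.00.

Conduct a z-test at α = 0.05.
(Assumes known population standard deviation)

Standard error: SE = σ/√n = 16/√64 = 2.0000
z-statistic: z = (x̄ - μ₀)/SE = (42.00 - 47)/2.0000 = -2.5000
Critical value: ±1.960
p-value = 0.0124
Decision: reject H₀

Answer: z = -2.5000, reject H₀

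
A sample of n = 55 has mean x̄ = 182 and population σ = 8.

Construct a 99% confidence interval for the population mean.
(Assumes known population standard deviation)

Answer: (179.2213, 184.7787)

Derivation:
Confidence level: 99%, α = 0.01
z_0.005 = 2.576
SE = σ/√n = 8/√55 = 1.0787
Margin of error = 2.576 × 1.0787 = 2.7787
CI: x̄ ± margin = 182 ± 2.7787
CI: (179.2213, 184.7787)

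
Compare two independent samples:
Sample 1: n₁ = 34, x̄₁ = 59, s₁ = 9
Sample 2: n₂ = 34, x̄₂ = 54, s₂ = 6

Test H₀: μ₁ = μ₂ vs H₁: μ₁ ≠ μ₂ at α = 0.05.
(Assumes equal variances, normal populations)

Answer: t = 2.6954, reject H₀

Derivation:
Pooled variance: s²_p = [33×9² + 33×6²]/(66) = 58.5000
s_p = 7.6485
SE = s_p×√(1/n₁ + 1/n₂) = 7.6485×√(1/34 + 1/34) = 1.8550
t = (x̄₁ - x̄₂)/SE = (59 - 54)/1.8550 = 2.6954
df = 66, t-critical = ±1.997
Decision: reject H₀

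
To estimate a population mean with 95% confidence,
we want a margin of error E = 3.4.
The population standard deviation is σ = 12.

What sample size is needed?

z_0.025 = 1.960
n = (z×σ/E)² = (1.960×12/3.4)²
n = 47.8538
Round up: n = 48

Answer: n = 48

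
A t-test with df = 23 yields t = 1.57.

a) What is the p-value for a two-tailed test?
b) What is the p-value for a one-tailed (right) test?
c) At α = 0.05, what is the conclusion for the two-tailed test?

Using t-distribution with df = 23:
a) Two-tailed: p = 2×P(T > 1.57) = 0.1301
b) One-tailed: p = P(T > 1.57) = 0.0650
c) 0.1301 ≥ 0.05, fail to reject H₀

Answer: a) 0.1301, b) 0.0650, c) fail to reject H₀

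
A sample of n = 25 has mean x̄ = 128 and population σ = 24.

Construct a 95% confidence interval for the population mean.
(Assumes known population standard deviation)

Answer: (118.5920, 137.4080)

Derivation:
Confidence level: 95%, α = 0.05
z_0.025 = 1.960
SE = σ/√n = 24/√25 = 4.8000
Margin of error = 1.960 × 4.8000 = 9.4080
CI: x̄ ± margin = 128 ± 9.4080
CI: (118.5920, 137.4080)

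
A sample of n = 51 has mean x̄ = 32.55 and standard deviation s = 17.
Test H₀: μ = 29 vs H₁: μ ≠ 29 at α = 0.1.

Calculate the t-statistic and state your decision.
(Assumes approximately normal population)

df = n - 1 = 50
SE = s/√n = 17/√51 = 2.3805
t = (x̄ - μ₀)/SE = (32.55 - 29)/2.3805 = 1.4913
Critical value: t_{0.05,50} = ±1.676
p-value ≈ 0.1422
Decision: fail to reject H₀

Answer: t = 1.4913, fail to reject H₀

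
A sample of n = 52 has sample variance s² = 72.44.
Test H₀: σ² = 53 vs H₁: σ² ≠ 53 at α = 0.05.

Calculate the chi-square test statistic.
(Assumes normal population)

Answer: χ² = 69.7064, fail to reject H₀

Derivation:
df = n - 1 = 51
χ² = (n-1)s²/σ₀² = 51×72.44/53 = 69.7064
Critical values: χ²_{0.975,51} = 33.162, χ²_{0.025,51} = 72.616
Rejection region: χ² < 33.162 or χ² > 72.616
Decision: fail to reject H₀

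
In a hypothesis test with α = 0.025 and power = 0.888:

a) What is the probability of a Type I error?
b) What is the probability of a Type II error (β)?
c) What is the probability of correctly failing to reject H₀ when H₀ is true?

Answer: a) 0.025, b) 0.112, c) 0.975

Derivation:
a) Type I error probability = α = 0.025
b) Power = P(reject H₀ | H₁ true) = 1 - β = 0.888, so Type II error probability = β = 1 - Power = 0.112
c) P(fail to reject H₀ | H₀ true) = 1 - α = 0.975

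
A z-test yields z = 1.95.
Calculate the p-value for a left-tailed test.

Answer: p-value ≈ 0.9744

Derivation:
For z = 1.95:
p = P(Z < 1.95) = Φ(1.95) = 0.9744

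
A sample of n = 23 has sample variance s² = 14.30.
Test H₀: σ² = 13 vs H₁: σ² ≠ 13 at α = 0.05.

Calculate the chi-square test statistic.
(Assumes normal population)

df = n - 1 = 22
χ² = (n-1)s²/σ₀² = 22×14.30/13 = 24.2000
Critical values: χ²_{0.975,22} = 10.982, χ²_{0.025,22} = 36.781
Rejection region: χ² < 10.982 or χ² > 36.781
Decision: fail to reject H₀

Answer: χ² = 24.2000, fail to reject H₀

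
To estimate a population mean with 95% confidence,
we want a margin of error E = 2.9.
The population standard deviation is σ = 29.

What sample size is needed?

z_0.025 = 1.960
n = (z×σ/E)² = (1.960×29/2.9)²
n = 384.1600
Round up: n = 385

Answer: n = 385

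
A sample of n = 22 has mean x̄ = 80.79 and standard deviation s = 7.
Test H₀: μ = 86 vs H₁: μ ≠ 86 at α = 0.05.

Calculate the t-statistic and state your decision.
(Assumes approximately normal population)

Answer: t = -3.4910, reject H₀

Derivation:
df = n - 1 = 21
SE = s/√n = 7/√22 = 1.4924
t = (x̄ - μ₀)/SE = (80.79 - 86)/1.4924 = -3.4910
Critical value: t_{0.025,21} = ±2.080
p-value ≈ 0.0022
Decision: reject H₀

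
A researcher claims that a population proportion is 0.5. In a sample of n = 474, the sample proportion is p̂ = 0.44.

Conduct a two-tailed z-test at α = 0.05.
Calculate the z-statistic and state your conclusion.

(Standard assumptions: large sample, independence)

Answer: z = -2.6126, reject H₀

Derivation:
H₀: p = 0.5, H₁: p ≠ 0.5
Standard error: SE = √(p₀(1-p₀)/n) = √(0.5×0.5/474) = 0.022966
z-statistic: z = (p̂ - p₀)/SE = (0.44 - 0.5)/0.022966 = -2.6126
Critical value: z_0.025 = ±1.960
p-value = 0.0090
Decision: reject H₀ at α = 0.05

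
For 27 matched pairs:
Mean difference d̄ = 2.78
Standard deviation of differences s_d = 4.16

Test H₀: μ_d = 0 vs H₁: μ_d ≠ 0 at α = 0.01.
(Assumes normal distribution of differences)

df = n - 1 = 26
SE = s_d/√n = 4.16/√27 = 0.8006
t = d̄/SE = 2.78/0.8006 = 3.4724
Critical value: t_{0.005,26} = ±2.779
p-value ≈ 0.0018
Decision: reject H₀

Answer: t = 3.4724, reject H₀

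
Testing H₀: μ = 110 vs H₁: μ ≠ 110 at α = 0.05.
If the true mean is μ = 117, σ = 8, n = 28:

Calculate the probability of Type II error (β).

Answer: β ≈ 0.0038

Derivation:
SE = σ/√n = 8/√28 = 1.5119
Critical values: μ₀ ± z_0.025×SE = 110 ± 1.960×1.5119
Acceptance region: (107.0367, 112.9633)
Under H₁ (μ = 117): z_high = (112.9633 - 117)/1.5119 = -2.6700, z_low = (107.0367 - 117)/1.5119 = -6.5899
β = P(not reject | H₁) = Φ(-2.6700) - Φ(-6.5899) ≈ 0.0038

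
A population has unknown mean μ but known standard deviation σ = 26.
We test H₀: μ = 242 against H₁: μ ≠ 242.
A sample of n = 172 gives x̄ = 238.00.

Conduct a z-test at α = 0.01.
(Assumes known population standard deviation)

Answer: z = -2.0177, fail to reject H₀

Derivation:
Standard error: SE = σ/√n = 26/√172 = 1.9825
z-statistic: z = (x̄ - μ₀)/SE = (238.00 - 242)/1.9825 = -2.0177
Critical value: ±2.576
p-value = 0.0436
Decision: fail to reject H₀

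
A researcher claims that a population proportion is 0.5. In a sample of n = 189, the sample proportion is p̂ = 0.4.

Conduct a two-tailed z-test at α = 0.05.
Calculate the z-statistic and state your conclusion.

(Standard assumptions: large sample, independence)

H₀: p = 0.5, H₁: p ≠ 0.5
Standard error: SE = √(p₀(1-p₀)/n) = √(0.5×0.5/189) = 0.036370
z-statistic: z = (p̂ - p₀)/SE = (0.4 - 0.5)/0.036370 = -2.7495
Critical value: z_0.025 = ±1.960
p-value = 0.0060
Decision: reject H₀ at α = 0.05

Answer: z = -2.7495, reject H₀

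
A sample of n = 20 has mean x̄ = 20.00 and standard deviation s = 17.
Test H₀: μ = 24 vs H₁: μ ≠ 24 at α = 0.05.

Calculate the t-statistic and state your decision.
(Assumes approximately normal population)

Answer: t = -1.0523, fail to reject H₀

Derivation:
df = n - 1 = 19
SE = s/√n = 17/√20 = 3.8013
t = (x̄ - μ₀)/SE = (20.00 - 24)/3.8013 = -1.0523
Critical value: t_{0.025,19} = ±2.093
p-value ≈ 0.3059
Decision: fail to reject H₀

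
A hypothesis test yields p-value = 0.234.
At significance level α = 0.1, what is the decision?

Answer: fail to reject H₀

Derivation:
Compare p-value to α:
0.234 ≥ 0.1
Decision: fail to reject H₀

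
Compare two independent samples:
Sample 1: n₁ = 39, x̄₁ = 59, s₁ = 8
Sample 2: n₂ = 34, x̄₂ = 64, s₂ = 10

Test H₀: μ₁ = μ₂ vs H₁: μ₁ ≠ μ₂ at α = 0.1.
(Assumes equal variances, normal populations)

Pooled variance: s²_p = [38×8² + 33×10²]/(71) = 80.7324
s_p = 8.9851
SE = s_p×√(1/n₁ + 1/n₂) = 8.9851×√(1/39 + 1/34) = 2.1082
t = (x̄₁ - x̄₂)/SE = (59 - 64)/2.1082 = -2.3717
df = 71, t-critical = ±1.667
Decision: reject H₀

Answer: t = -2.3717, reject H₀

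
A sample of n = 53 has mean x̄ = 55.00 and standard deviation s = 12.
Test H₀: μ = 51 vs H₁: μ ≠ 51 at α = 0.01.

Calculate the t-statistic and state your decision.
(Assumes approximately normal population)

Answer: t = 2.4267, fail to reject H₀

Derivation:
df = n - 1 = 52
SE = s/√n = 12/√53 = 1.6483
t = (x̄ - μ₀)/SE = (55.00 - 51)/1.6483 = 2.4267
Critical value: t_{0.005,52} = ±2.674
p-value ≈ 0.0187
Decision: fail to reject H₀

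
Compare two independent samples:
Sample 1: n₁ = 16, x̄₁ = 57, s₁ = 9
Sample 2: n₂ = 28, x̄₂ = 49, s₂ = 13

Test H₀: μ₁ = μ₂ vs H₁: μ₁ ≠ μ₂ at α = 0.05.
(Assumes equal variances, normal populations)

Pooled variance: s²_p = [15×9² + 27×13²]/(42) = 137.5714
s_p = 11.7291
SE = s_p×√(1/n₁ + 1/n₂) = 11.7291×√(1/16 + 1/28) = 3.6758
t = (x̄₁ - x̄₂)/SE = (57 - 49)/3.6758 = 2.1764
df = 42, t-critical = ±2.018
Decision: reject H₀

Answer: t = 2.1764, reject H₀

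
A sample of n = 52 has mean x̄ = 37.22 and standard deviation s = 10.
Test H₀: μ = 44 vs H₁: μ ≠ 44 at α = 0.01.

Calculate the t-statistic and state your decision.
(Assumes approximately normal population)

df = n - 1 = 51
SE = s/√n = 10/√52 = 1.3868
t = (x̄ - μ₀)/SE = (37.22 - 44)/1.3868 = -4.8890
Critical value: t_{0.005,51} = ±2.676
p-value < 0.0001
Decision: reject H₀

Answer: t = -4.8890, reject H₀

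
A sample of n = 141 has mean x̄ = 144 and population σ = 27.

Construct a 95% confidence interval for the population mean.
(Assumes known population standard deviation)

Answer: (139.5434, 148.4566)

Derivation:
Confidence level: 95%, α = 0.05
z_0.025 = 1.960
SE = σ/√n = 27/√141 = 2.2738
Margin of error = 1.960 × 2.2738 = 4.4566
CI: x̄ ± margin = 144 ± 4.4566
CI: (139.5434, 148.4566)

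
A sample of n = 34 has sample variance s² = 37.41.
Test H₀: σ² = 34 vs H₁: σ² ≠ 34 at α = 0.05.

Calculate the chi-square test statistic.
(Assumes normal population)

Answer: χ² = 36.3097, fail to reject H₀

Derivation:
df = n - 1 = 33
χ² = (n-1)s²/σ₀² = 33×37.41/34 = 36.3097
Critical values: χ²_{0.975,33} = 19.047, χ²_{0.025,33} = 50.725
Rejection region: χ² < 19.047 or χ² > 50.725
Decision: fail to reject H₀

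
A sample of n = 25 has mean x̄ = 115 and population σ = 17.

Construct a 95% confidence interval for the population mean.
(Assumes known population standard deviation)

Answer: (108.3360, 121.6640)

Derivation:
Confidence level: 95%, α = 0.05
z_0.025 = 1.960
SE = σ/√n = 17/√25 = 3.4000
Margin of error = 1.960 × 3.4000 = 6.6640
CI: x̄ ± margin = 115 ± 6.6640
CI: (108.3360, 121.6640)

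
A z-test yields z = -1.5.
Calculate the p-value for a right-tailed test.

Answer: p-value ≈ 0.9332

Derivation:
For z = -1.5:
p = P(Z > -1.5) = 1 - Φ(-1.5) = 0.9332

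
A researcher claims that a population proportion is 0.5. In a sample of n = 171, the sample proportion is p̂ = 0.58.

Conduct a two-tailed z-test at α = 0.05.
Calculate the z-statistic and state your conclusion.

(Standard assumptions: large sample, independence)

H₀: p = 0.5, H₁: p ≠ 0.5
Standard error: SE = √(p₀(1-p₀)/n) = √(0.5×0.5/171) = 0.038236
z-statistic: z = (p̂ - p₀)/SE = (0.58 - 0.5)/0.038236 = 2.0923
Critical value: z_0.025 = ±1.960
p-value = 0.0364
Decision: reject H₀ at α = 0.05

Answer: z = 2.0923, reject H₀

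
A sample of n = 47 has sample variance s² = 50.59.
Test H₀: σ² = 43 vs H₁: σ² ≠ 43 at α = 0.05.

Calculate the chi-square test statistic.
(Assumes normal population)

df = n - 1 = 46
χ² = (n-1)s²/σ₀² = 46×50.59/43 = 54.1195
Critical values: χ²_{0.975,46} = 29.160, χ²_{0.025,46} = 66.617
Rejection region: χ² < 29.160 or χ² > 66.617
Decision: fail to reject H₀

Answer: χ² = 54.1195, fail to reject H₀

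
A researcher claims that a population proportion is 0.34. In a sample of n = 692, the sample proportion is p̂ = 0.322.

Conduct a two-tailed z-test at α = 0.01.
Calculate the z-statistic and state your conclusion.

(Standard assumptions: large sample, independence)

H₀: p = 0.34, H₁: p ≠ 0.34
Standard error: SE = √(p₀(1-p₀)/n) = √(0.34×0.66/692) = 0.018008
z-statistic: z = (p̂ - p₀)/SE = (0.322 - 0.34)/0.018008 = -0.9996
Critical value: z_0.005 = ±2.576
p-value = 0.3175
Decision: fail to reject H₀ at α = 0.01

Answer: z = -0.9996, fail to reject H₀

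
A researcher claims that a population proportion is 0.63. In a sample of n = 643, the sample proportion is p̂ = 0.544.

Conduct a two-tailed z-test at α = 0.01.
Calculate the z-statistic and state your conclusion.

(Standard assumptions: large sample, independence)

H₀: p = 0.63, H₁: p ≠ 0.63
Standard error: SE = √(p₀(1-p₀)/n) = √(0.63×0.37/643) = 0.019040
z-statistic: z = (p̂ - p₀)/SE = (0.544 - 0.63)/0.019040 = -4.5168
Critical value: z_0.005 = ±2.576
p-value < 0.0001
Decision: reject H₀ at α = 0.01

Answer: z = -4.5168, reject H₀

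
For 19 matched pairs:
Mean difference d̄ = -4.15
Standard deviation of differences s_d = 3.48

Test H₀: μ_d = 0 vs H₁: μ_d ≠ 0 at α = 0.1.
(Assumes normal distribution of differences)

Answer: t = -5.1979, reject H₀

Derivation:
df = n - 1 = 18
SE = s_d/√n = 3.48/√19 = 0.7984
t = d̄/SE = -4.15/0.7984 = -5.1979
Critical value: t_{0.05,18} = ±1.734
p-value ≈ 0.0001
Decision: reject H₀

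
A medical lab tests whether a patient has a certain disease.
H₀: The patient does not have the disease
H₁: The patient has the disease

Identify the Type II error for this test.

A Type I error (probability α) occurs when we reject a true H₀.
A Type II error (probability β) occurs when we fail to reject a false H₀.

Answer: Failing to diagnose a patient who actually has the disease (false negative)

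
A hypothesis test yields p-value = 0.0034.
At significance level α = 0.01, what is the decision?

Compare p-value to α:
0.0034 < 0.01
Decision: reject H₀

Answer: reject H₀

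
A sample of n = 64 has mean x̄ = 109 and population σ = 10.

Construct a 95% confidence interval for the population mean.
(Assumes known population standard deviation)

Confidence level: 95%, α = 0.05
z_0.025 = 1.960
SE = σ/√n = 10/√64 = 1.2500
Margin of error = 1.960 × 1.2500 = 2.4500
CI: x̄ ± margin = 109 ± 2.4500
CI: (106.5500, 111.4500)

Answer: (106.5500, 111.4500)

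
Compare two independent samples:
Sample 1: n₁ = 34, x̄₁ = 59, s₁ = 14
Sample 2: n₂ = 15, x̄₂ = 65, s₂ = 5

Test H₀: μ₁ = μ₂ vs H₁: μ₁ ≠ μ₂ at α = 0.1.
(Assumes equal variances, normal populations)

Pooled variance: s²_p = [33×14² + 14×5²]/(47) = 145.0638
s_p = 12.0442
SE = s_p×√(1/n₁ + 1/n₂) = 12.0442×√(1/34 + 1/15) = 3.7333
t = (x̄₁ - x̄₂)/SE = (59 - 65)/3.7333 = -1.6072
df = 47, t-critical = ±1.678
Decision: fail to reject H₀

Answer: t = -1.6072, fail to reject H₀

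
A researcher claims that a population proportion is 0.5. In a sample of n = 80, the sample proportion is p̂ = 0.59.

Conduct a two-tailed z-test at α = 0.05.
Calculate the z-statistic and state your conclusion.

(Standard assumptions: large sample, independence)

Answer: z = 1.6100, fail to reject H₀

Derivation:
H₀: p = 0.5, H₁: p ≠ 0.5
Standard error: SE = √(p₀(1-p₀)/n) = √(0.5×0.5/80) = 0.055902
z-statistic: z = (p̂ - p₀)/SE = (0.59 - 0.5)/0.055902 = 1.6100
Critical value: z_0.025 = ±1.960
p-value = 0.1074
Decision: fail to reject H₀ at α = 0.05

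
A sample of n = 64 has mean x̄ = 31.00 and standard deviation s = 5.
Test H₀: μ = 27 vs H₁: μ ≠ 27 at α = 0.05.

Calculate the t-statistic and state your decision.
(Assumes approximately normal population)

Answer: t = 6.4000, reject H₀

Derivation:
df = n - 1 = 63
SE = s/√n = 5/√64 = 0.6250
t = (x̄ - μ₀)/SE = (31.00 - 27)/0.6250 = 6.4000
Critical value: t_{0.025,63} = ±1.998
p-value < 0.0001
Decision: reject H₀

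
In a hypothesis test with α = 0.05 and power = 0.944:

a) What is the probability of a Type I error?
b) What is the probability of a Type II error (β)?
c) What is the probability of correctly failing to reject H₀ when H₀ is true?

Answer: a) 0.05, b) 0.056, c) 0.95

Derivation:
a) Type I error probability = α = 0.05
b) Power = P(reject H₀ | H₁ true) = 1 - β = 0.944, so Type II error probability = β = 1 - Power = 0.056
c) P(fail to reject H₀ | H₀ true) = 1 - α = 0.95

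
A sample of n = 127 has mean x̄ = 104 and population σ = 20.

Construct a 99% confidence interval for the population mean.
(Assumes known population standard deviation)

Answer: (99.4284, 108.5716)

Derivation:
Confidence level: 99%, α = 0.01
z_0.005 = 2.576
SE = σ/√n = 20/√127 = 1.7747
Margin of error = 2.576 × 1.7747 = 4.5716
CI: x̄ ± margin = 104 ± 4.5716
CI: (99.4284, 108.5716)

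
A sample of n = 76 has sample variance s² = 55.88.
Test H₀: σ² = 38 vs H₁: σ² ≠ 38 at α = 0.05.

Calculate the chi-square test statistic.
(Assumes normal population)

df = n - 1 = 75
χ² = (n-1)s²/σ₀² = 75×55.88/38 = 110.2895
Critical values: χ²_{0.975,75} = 52.942, χ²_{0.025,75} = 100.839
Rejection region: χ² < 52.942 or χ² > 100.839
Decision: reject H₀

Answer: χ² = 110.2895, reject H₀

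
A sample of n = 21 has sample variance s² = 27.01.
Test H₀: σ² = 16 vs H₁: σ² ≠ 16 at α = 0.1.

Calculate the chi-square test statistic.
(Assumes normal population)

df = n - 1 = 20
χ² = (n-1)s²/σ₀² = 20×27.01/16 = 33.7625
Critical values: χ²_{0.95,20} = 10.851, χ²_{0.05,20} = 31.410
Rejection region: χ² < 10.851 or χ² > 31.410
Decision: reject H₀

Answer: χ² = 33.7625, reject H₀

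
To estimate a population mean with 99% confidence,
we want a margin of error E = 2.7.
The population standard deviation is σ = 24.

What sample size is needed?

z_0.005 = 2.576
n = (z×σ/E)² = (2.576×24/2.7)²
n = 524.3082
Round up: n = 525

Answer: n = 525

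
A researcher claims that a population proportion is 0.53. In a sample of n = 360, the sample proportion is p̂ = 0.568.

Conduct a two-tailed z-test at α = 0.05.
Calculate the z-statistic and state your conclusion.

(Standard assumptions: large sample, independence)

H₀: p = 0.53, H₁: p ≠ 0.53
Standard error: SE = √(p₀(1-p₀)/n) = √(0.53×0.47/360) = 0.026305
z-statistic: z = (p̂ - p₀)/SE = (0.568 - 0.53)/0.026305 = 1.4446
Critical value: z_0.025 = ±1.960
p-value = 0.1486
Decision: fail to reject H₀ at α = 0.05

Answer: z = 1.4446, fail to reject H₀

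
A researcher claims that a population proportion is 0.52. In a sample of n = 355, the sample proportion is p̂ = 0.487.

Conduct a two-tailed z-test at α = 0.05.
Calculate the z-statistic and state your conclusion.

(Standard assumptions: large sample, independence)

H₀: p = 0.52, H₁: p ≠ 0.52
Standard error: SE = √(p₀(1-p₀)/n) = √(0.52×0.48/355) = 0.026516
z-statistic: z = (p̂ - p₀)/SE = (0.487 - 0.52)/0.026516 = -1.2445
Critical value: z_0.025 = ±1.960
p-value = 0.2133
Decision: fail to reject H₀ at α = 0.05

Answer: z = -1.2445, fail to reject H₀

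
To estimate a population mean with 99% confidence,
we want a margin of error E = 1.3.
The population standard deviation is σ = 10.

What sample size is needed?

z_0.005 = 2.576
n = (z×σ/E)² = (2.576×10/1.3)²
n = 392.6495
Round up: n = 393

Answer: n = 393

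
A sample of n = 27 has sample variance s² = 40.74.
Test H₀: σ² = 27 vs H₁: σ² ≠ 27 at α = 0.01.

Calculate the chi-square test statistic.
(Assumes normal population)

Answer: χ² = 39.2311, fail to reject H₀

Derivation:
df = n - 1 = 26
χ² = (n-1)s²/σ₀² = 26×40.74/27 = 39.2311
Critical values: χ²_{0.995,26} = 11.160, χ²_{0.005,26} = 48.290
Rejection region: χ² < 11.160 or χ² > 48.290
Decision: fail to reject H₀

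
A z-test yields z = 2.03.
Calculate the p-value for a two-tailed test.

Answer: p-value ≈ 0.0424

Derivation:
For z = 2.03:
p = 2×P(Z > |2.03|) = 2×(1 - Φ(2.03)) = 0.0424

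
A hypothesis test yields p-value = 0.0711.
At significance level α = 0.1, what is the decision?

Answer: reject H₀

Derivation:
Compare p-value to α:
0.0711 < 0.1
Decision: reject H₀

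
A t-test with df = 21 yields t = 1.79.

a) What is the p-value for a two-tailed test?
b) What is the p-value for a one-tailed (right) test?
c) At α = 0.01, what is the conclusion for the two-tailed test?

Using t-distribution with df = 21:
a) Two-tailed: p = 2×P(T > 1.79) = 0.0879
b) One-tailed: p = P(T > 1.79) = 0.0439
c) 0.0879 ≥ 0.01, fail to reject H₀

Answer: a) 0.0879, b) 0.0439, c) fail to reject H₀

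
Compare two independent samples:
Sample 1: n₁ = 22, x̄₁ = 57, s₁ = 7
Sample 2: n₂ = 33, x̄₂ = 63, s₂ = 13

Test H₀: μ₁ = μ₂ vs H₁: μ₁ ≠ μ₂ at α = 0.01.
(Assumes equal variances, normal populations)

Answer: t = -1.9780, fail to reject H₀

Derivation:
Pooled variance: s²_p = [21×7² + 32×13²]/(53) = 121.4528
s_p = 11.0206
SE = s_p×√(1/n₁ + 1/n₂) = 11.0206×√(1/22 + 1/33) = 3.0333
t = (x̄₁ - x̄₂)/SE = (57 - 63)/3.0333 = -1.9780
df = 53, t-critical = ±2.672
Decision: fail to reject H₀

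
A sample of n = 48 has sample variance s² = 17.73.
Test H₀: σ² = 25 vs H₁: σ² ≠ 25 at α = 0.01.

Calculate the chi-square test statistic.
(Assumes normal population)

df = n - 1 = 47
χ² = (n-1)s²/σ₀² = 47×17.73/25 = 33.3324
Critical values: χ²_{0.995,47} = 25.775, χ²_{0.005,47} = 75.704
Rejection region: χ² < 25.775 or χ² > 75.704
Decision: fail to reject H₀

Answer: χ² = 33.3324, fail to reject H₀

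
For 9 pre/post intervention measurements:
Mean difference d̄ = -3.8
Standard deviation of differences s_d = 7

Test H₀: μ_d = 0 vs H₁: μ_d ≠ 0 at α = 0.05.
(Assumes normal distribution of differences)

df = n - 1 = 8
SE = s_d/√n = 7/√9 = 2.3333
t = d̄/SE = -3.8/2.3333 = -1.6286
Critical value: t_{0.025,8} = ±2.306
p-value ≈ 0.1420
Decision: fail to reject H₀

Answer: t = -1.6286, fail to reject H₀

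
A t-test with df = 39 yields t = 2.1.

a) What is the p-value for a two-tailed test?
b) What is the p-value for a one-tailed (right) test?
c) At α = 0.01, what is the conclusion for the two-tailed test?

Using t-distribution with df = 39:
a) Two-tailed: p = 2×P(T > 2.1) = 0.0422
b) One-tailed: p = P(T > 2.1) = 0.0211
c) 0.0422 ≥ 0.01, fail to reject H₀

Answer: a) 0.0422, b) 0.0211, c) fail to reject H₀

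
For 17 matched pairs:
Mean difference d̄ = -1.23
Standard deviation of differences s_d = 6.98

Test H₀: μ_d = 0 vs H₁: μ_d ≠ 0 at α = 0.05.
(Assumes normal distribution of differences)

Answer: t = -0.7266, fail to reject H₀

Derivation:
df = n - 1 = 16
SE = s_d/√n = 6.98/√17 = 1.6929
t = d̄/SE = -1.23/1.6929 = -0.7266
Critical value: t_{0.025,16} = ±2.120
p-value ≈ 0.4780
Decision: fail to reject H₀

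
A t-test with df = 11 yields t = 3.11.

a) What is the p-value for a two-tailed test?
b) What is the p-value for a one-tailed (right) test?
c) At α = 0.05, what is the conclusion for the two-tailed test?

Answer: a) 0.0099, b) 0.0050, c) reject H₀

Derivation:
Using t-distribution with df = 11:
a) Two-tailed: p = 2×P(T > 3.11) = 0.0099
b) One-tailed: p = P(T > 3.11) = 0.0050
c) 0.0099 < 0.05, reject H₀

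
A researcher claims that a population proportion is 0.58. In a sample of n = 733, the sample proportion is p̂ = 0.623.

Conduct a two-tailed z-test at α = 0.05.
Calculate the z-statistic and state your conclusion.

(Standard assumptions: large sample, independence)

Answer: z = 2.3587, reject H₀

Derivation:
H₀: p = 0.58, H₁: p ≠ 0.58
Standard error: SE = √(p₀(1-p₀)/n) = √(0.58×0.42/733) = 0.018230
z-statistic: z = (p̂ - p₀)/SE = (0.623 - 0.58)/0.018230 = 2.3587
Critical value: z_0.025 = ±1.960
p-value = 0.0183
Decision: reject H₀ at α = 0.05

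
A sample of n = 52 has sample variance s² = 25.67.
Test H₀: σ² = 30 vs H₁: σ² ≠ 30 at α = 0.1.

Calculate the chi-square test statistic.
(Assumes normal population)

df = n - 1 = 51
χ² = (n-1)s²/σ₀² = 51×25.67/30 = 43.6390
Critical values: χ²_{0.95,51} = 35.600, χ²_{0.05,51} = 68.669
Rejection region: χ² < 35.600 or χ² > 68.669
Decision: fail to reject H₀

Answer: χ² = 43.6390, fail to reject H₀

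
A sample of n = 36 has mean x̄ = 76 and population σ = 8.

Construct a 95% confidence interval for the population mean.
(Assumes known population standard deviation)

Answer: (73.3867, 78.6133)

Derivation:
Confidence level: 95%, α = 0.05
z_0.025 = 1.960
SE = σ/√n = 8/√36 = 1.3333
Margin of error = 1.960 × 1.3333 = 2.6133
CI: x̄ ± margin = 76 ± 2.6133
CI: (73.3867, 78.6133)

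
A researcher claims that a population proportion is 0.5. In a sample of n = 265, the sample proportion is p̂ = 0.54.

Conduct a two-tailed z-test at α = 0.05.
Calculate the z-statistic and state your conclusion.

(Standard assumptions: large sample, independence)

Answer: z = 1.3023, fail to reject H₀

Derivation:
H₀: p = 0.5, H₁: p ≠ 0.5
Standard error: SE = √(p₀(1-p₀)/n) = √(0.5×0.5/265) = 0.030715
z-statistic: z = (p̂ - p₀)/SE = (0.54 - 0.5)/0.030715 = 1.3023
Critical value: z_0.025 = ±1.960
p-value = 0.1928
Decision: fail to reject H₀ at α = 0.05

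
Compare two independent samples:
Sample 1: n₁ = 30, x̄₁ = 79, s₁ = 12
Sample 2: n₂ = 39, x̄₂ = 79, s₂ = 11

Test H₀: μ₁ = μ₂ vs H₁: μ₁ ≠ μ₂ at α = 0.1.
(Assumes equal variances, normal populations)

Answer: t = 0.0000, fail to reject H₀

Derivation:
Pooled variance: s²_p = [29×12² + 38×11²]/(67) = 130.9552
s_p = 11.4436
SE = s_p×√(1/n₁ + 1/n₂) = 11.4436×√(1/30 + 1/39) = 2.7790
t = (x̄₁ - x̄₂)/SE = (79 - 79)/2.7790 = 0.0000
df = 67, t-critical = ±1.668
Decision: fail to reject H₀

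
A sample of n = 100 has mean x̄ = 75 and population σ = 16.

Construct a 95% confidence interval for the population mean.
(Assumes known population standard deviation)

Answer: (71.8640, 78.1360)

Derivation:
Confidence level: 95%, α = 0.05
z_0.025 = 1.960
SE = σ/√n = 16/√100 = 1.6000
Margin of error = 1.960 × 1.6000 = 3.1360
CI: x̄ ± margin = 75 ± 3.1360
CI: (71.8640, 78.1360)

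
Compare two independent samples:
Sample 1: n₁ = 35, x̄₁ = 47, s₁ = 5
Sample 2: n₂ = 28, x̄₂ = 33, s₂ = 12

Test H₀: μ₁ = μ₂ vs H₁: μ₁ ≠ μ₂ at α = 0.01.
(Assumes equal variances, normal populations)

Answer: t = 6.2651, reject H₀

Derivation:
Pooled variance: s²_p = [34×5² + 27×12²]/(61) = 77.6721
s_p = 8.8132
SE = s_p×√(1/n₁ + 1/n₂) = 8.8132×√(1/35 + 1/28) = 2.2346
t = (x̄₁ - x̄₂)/SE = (47 - 33)/2.2346 = 6.2651
df = 61, t-critical = ±2.659
Decision: reject H₀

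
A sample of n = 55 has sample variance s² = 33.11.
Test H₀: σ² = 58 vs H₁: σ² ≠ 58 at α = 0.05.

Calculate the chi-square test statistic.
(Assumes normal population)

df = n - 1 = 54
χ² = (n-1)s²/σ₀² = 54×33.11/58 = 30.8266
Critical values: χ²_{0.975,54} = 35.586, χ²_{0.025,54} = 76.192
Rejection region: χ² < 35.586 or χ² > 76.192
Decision: reject H₀

Answer: χ² = 30.8266, reject H₀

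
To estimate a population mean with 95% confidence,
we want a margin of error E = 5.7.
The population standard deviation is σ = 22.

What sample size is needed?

z_0.025 = 1.960
n = (z×σ/E)² = (1.960×22/5.7)²
n = 57.2279
Round up: n = 58

Answer: n = 58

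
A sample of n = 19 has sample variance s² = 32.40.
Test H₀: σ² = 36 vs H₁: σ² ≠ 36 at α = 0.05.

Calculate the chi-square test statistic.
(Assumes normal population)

df = n - 1 = 18
χ² = (n-1)s²/σ₀² = 18×32.40/36 = 16.2000
Critical values: χ²_{0.975,18} = 8.231, χ²_{0.025,18} = 31.526
Rejection region: χ² < 8.231 or χ² > 31.526
Decision: fail to reject H₀

Answer: χ² = 16.2000, fail to reject H₀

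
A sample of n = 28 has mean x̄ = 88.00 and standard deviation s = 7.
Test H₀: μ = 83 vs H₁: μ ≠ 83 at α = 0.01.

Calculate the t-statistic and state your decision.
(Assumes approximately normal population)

Answer: t = 3.7796, reject H₀

Derivation:
df = n - 1 = 27
SE = s/√n = 7/√28 = 1.3229
t = (x̄ - μ₀)/SE = (88.00 - 83)/1.3229 = 3.7796
Critical value: t_{0.005,27} = ±2.771
p-value ≈ 0.0008
Decision: reject H₀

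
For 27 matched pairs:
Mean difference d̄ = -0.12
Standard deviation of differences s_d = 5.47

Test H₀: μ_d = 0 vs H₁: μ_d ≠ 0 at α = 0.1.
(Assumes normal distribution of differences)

Answer: t = -0.1140, fail to reject H₀

Derivation:
df = n - 1 = 26
SE = s_d/√n = 5.47/√27 = 1.0527
t = d̄/SE = -0.12/1.0527 = -0.1140
Critical value: t_{0.05,26} = ±1.706
p-value ≈ 0.9101
Decision: fail to reject H₀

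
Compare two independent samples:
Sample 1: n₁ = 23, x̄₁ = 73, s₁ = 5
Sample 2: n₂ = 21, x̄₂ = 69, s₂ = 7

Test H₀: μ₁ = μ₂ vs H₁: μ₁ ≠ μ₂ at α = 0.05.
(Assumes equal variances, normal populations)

Pooled variance: s²_p = [22×5² + 20×7²]/(42) = 36.4286
s_p = 6.0356
SE = s_p×√(1/n₁ + 1/n₂) = 6.0356×√(1/23 + 1/21) = 1.8217
t = (x̄₁ - x̄₂)/SE = (73 - 69)/1.8217 = 2.1958
df = 42, t-critical = ±2.018
Decision: reject H₀

Answer: t = 2.1958, reject H₀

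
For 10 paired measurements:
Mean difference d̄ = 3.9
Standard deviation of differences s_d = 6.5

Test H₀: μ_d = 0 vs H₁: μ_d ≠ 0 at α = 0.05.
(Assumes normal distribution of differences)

Answer: t = 1.8973, fail to reject H₀

Derivation:
df = n - 1 = 9
SE = s_d/√n = 6.5/√10 = 2.0555
t = d̄/SE = 3.9/2.0555 = 1.8973
Critical value: t_{0.025,9} = ±2.262
p-value ≈ 0.0903
Decision: fail to reject H₀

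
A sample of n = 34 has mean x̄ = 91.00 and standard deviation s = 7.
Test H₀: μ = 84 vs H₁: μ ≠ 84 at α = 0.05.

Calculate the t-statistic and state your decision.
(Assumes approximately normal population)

df = n - 1 = 33
SE = s/√n = 7/√34 = 1.2005
t = (x̄ - μ₀)/SE = (91.00 - 84)/1.2005 = 5.8309
Critical value: t_{0.025,33} = ±2.035
p-value < 0.0001
Decision: reject H₀

Answer: t = 5.8309, reject H₀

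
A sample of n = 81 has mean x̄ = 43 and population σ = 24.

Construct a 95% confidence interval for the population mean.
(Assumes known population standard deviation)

Confidence level: 95%, α = 0.05
z_0.025 = 1.960
SE = σ/√n = 24/√81 = 2.6667
Margin of error = 1.960 × 2.6667 = 5.2267
CI: x̄ ± margin = 43 ± 5.2267
CI: (37.7733, 48.2267)

Answer: (37.7733, 48.2267)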